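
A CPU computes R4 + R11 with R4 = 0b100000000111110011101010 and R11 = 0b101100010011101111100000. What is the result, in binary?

0b1001100011011100011001010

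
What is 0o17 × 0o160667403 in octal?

0o3234700455

Multiply each base-8 digit by 15, carrying:
  3×15 = 45 → write 5 carry 5
  0×15+5 = 5 → write 5
  4×15 = 60 → write 4 carry 7
  7×15+7 = 112 → write 0 carry 14
  6×15+14 = 104 → write 0 carry 13
  6×15+13 = 103 → write 7 carry 12
  0×15+12 = 12 → write 4 carry 1
  6×15+1 = 91 → write 3 carry 11
  1×15+11 = 26 → write 2 carry 3
  remaining carry: 3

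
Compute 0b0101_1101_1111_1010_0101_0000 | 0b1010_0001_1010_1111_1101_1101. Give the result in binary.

0b111111011111111111011101

OR bit by bit (1 where either bit is 1):
  010111011111101001010000
| 101000011010111111011101
= 111111011111111111011101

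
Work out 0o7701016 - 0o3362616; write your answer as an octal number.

0o4316200

Subtract column by column in base 8:
  6-6 → 0
  1-1 → 0
  0-6 → 2 (borrow)
  1-2-1 → 6 (borrow)
  0-6-1 → 1 (borrow)
  7-3-1 → 3
  7-3 → 4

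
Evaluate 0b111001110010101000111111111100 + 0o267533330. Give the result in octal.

0o7452243324

0b111001110010101000111111111100 = 0o7162507774 in octal.
Add column by column in base 8, right to left:
  4+0 = 4
  7+3 = 2 carry 1
  7+3+1 = 3 carry 1
  7+3+1 = 3 carry 1
  0+3+1 = 4
  5+5 = 2 carry 1
  2+7+1 = 2 carry 1
  6+6+1 = 5 carry 1
  1+2+1 = 4
  7+0 = 7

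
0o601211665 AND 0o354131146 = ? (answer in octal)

0o200011044

AND each oct digit independently (no carries):
  6&3=2, 0&5=0, 1&4=0, 2&1=0, 1&3=1, 1&1=1, 6&1=0, 6&4=4, 5&6=4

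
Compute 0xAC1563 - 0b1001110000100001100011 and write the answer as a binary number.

0b100001010000110100000000

0xAC1563 = 0b101011000001010101100011 in binary.
Subtract column by column in base 2:
  1-1 → 0
  1-1 → 0
  0-0 → 0
  0-0 → 0
  0-0 → 0
  1-1 → 0
  1-1 → 0
  0-0 → 0
  1-0 → 1
  0-0 → 0
  1-0 → 1
  0-1 → 1 (borrow)
  1-0-1 → 0
  0-0 → 0
  0-0 → 0
  0-0 → 0
  0-1 → 1 (borrow)
  0-1-1 → 0 (borrow)
  1-1-1 → 1 (borrow)
  1-0-1 → 0
  0-0 → 0
  1-1 → 0
  0-0 → 0
  1-0 → 1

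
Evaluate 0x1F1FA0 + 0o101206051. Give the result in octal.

0o111025711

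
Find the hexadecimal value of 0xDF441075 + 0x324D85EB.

Add column by column in base 16, right to left:
  5+B = 0 carry 1
  7+E+1 = 6 carry 1
  0+5+1 = 6
  1+8 = 9
  4+D = 1 carry 1
  4+4+1 = 9
  F+2 = 1 carry 1
  D+3+1 = 1 carry 1
  final carry 1

0x111919660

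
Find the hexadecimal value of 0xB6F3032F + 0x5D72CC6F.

0x11465CF9E

Add column by column in base 16, right to left:
  F+F = E carry 1
  2+6+1 = 9
  3+C = F
  0+C = C
  3+2 = 5
  F+7 = 6 carry 1
  6+D+1 = 4 carry 1
  B+5+1 = 1 carry 1
  final carry 1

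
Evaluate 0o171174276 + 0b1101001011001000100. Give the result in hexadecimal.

0o171174276 = 0x1E4F8BE in hexadecimal.
0b1101001011001000100 = 0x69644 in hexadecimal.
Add column by column in base 16, right to left:
  E+4 = 2 carry 1
  B+4+1 = 0 carry 1
  8+6+1 = F
  F+9 = 8 carry 1
  4+6+1 = B
  E+0 = E
  1+0 = 1

0x1EB8F02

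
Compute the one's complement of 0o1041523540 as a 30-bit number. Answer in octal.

Each oct digit d becomes 7−d:
  1→6, 0→7, 4→3, 1→6, 5→2, 2→5, 3→4, 5→2, 4→3, 0→7

0o6736254237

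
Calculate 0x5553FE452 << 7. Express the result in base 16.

0x2AA9FF22900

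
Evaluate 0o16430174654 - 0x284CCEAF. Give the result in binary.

0b1001100000101000010101011111101

0o16430174654 = 0b1110100011000001111100110101100 in binary.
0x284CCEAF = 0b101000010011001100111010101111 in binary.
Subtract column by column in base 2:
  0-1 → 1 (borrow)
  0-1-1 → 0 (borrow)
  1-1-1 → 1 (borrow)
  1-1-1 → 1 (borrow)
  0-0-1 → 1 (borrow)
  1-1-1 → 1 (borrow)
  0-0-1 → 1 (borrow)
  1-1-1 → 1 (borrow)
  1-0-1 → 0
  0-1 → 1 (borrow)
  0-1-1 → 0 (borrow)
  1-1-1 → 1 (borrow)
  1-0-1 → 0
  1-0 → 1
  1-1 → 0
  1-1 → 0
  0-0 → 0
  0-0 → 0
  0-1 → 1 (borrow)
  0-1-1 → 0 (borrow)
  0-0-1 → 1 (borrow)
  1-0-1 → 0
  1-1 → 0
  0-0 → 0
  0-0 → 0
  0-0 → 0
  1-0 → 1
  0-1 → 1 (borrow)
  1-0-1 → 0
  1-1 → 0
  1-0 → 1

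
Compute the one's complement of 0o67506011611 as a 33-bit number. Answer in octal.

Each oct digit d becomes 7−d:
  6→1, 7→0, 5→2, 0→7, 6→1, 0→7, 1→6, 1→6, 6→1, 1→6, 1→6

0o10271766166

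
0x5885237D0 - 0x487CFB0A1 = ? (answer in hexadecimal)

Subtract column by column in base 16:
  0-1 → F (borrow)
  D-A-1 → 2
  7-0 → 7
  3-B → 8 (borrow)
  2-F-1 → 2 (borrow)
  5-C-1 → 8 (borrow)
  8-7-1 → 0
  8-8 → 0
  5-4 → 1

0x10082872F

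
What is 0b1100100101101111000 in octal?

0o1445570

Group the bits in threes: 001 100 100 101 101 111 000 → 1445570.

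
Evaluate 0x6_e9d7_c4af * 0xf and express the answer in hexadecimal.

Multiply each base-16 digit by 15, carrying:
  f×15 = 225 → write 1 carry 14
  a×15+14 = 164 → write 4 carry 10
  4×15+10 = 70 → write 6 carry 4
  c×15+4 = 184 → write 8 carry 11
  7×15+11 = 116 → write 4 carry 7
  d×15+7 = 202 → write a carry 12
  9×15+12 = 147 → write 3 carry 9
  e×15+9 = 219 → write b carry 13
  6×15+13 = 103 → write 7 carry 6
  remaining carry: 6

0x67b3a48641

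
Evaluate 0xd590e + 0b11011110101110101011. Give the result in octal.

0o6642271

0xd590e = 0o3254416 in octal.
0b11011110101110101011 = 0o3365653 in octal.
Add column by column in base 8, right to left:
  6+3 = 1 carry 1
  1+5+1 = 7
  4+6 = 2 carry 1
  4+5+1 = 2 carry 1
  5+6+1 = 4 carry 1
  2+3+1 = 6
  3+3 = 6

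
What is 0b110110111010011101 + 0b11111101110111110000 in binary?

0b100110100110010001101

Add column by column in base 2, right to left:
  1+0 = 1
  0+0 = 0
  1+0 = 1
  1+0 = 1
  1+1 = 0 carry 1
  0+1+1 = 0 carry 1
  0+1+1 = 0 carry 1
  1+1+1 = 1 carry 1
  0+1+1 = 0 carry 1
  1+0+1 = 0 carry 1
  1+1+1 = 1 carry 1
  1+1+1 = 1 carry 1
  0+1+1 = 0 carry 1
  1+0+1 = 0 carry 1
  1+1+1 = 1 carry 1
  0+1+1 = 0 carry 1
  1+1+1 = 1 carry 1
  1+1+1 = 1 carry 1
  0+1+1 = 0 carry 1
  0+1+1 = 0 carry 1
  final carry 1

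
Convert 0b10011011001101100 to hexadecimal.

0x1366C

Group the bits into nibbles: 0001 0011 0110 0110 1100 → 1366C.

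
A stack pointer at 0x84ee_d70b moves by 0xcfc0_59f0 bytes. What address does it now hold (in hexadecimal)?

0x154af30fb

Add column by column in base 16, right to left:
  b+0 = b
  0+f = f
  7+9 = 0 carry 1
  d+5+1 = 3 carry 1
  e+0+1 = f
  e+c = a carry 1
  4+f+1 = 4 carry 1
  8+c+1 = 5 carry 1
  final carry 1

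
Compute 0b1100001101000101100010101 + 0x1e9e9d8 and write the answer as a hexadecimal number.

0x37074ed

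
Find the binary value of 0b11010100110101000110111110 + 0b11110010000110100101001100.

0b111000110111011101100001010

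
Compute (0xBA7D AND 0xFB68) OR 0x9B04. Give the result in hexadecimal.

0xBA7D AND 0xFB68 = 0xBA68.
Then OR with 0x9B04.

0xBB6C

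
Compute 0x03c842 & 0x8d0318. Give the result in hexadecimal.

0x010000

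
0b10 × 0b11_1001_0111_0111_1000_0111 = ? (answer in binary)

Multiply each base-2 digit by 2, carrying:
  1×2 = 2 → write 0 carry 1
  1×2+1 = 3 → write 1 carry 1
  1×2+1 = 3 → write 1 carry 1
  0×2+1 = 1 → write 1
  0×2 = 0 → write 0
  0×2 = 0 → write 0
  0×2 = 0 → write 0
  1×2 = 2 → write 0 carry 1
  1×2+1 = 3 → write 1 carry 1
  1×2+1 = 3 → write 1 carry 1
  1×2+1 = 3 → write 1 carry 1
  0×2+1 = 1 → write 1
  1×2 = 2 → write 0 carry 1
  1×2+1 = 3 → write 1 carry 1
  1×2+1 = 3 → write 1 carry 1
  0×2+1 = 1 → write 1
  1×2 = 2 → write 0 carry 1
  0×2+1 = 1 → write 1
  0×2 = 0 → write 0
  1×2 = 2 → write 0 carry 1
  1×2+1 = 3 → write 1 carry 1
  1×2+1 = 3 → write 1 carry 1
  remaining carry: 1

0b11100101110111100001110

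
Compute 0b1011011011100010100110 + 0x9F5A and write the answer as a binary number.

0b1011100101100000000000

0x9F5A = 0b1001111101011010 in binary.
Add column by column in base 2, right to left:
  0+0 = 0
  1+1 = 0 carry 1
  1+0+1 = 0 carry 1
  0+1+1 = 0 carry 1
  0+1+1 = 0 carry 1
  1+0+1 = 0 carry 1
  0+1+1 = 0 carry 1
  1+0+1 = 0 carry 1
  0+1+1 = 0 carry 1
  0+1+1 = 0 carry 1
  0+1+1 = 0 carry 1
  1+1+1 = 1 carry 1
  1+1+1 = 1 carry 1
  1+0+1 = 0 carry 1
  0+0+1 = 1
  1+1 = 0 carry 1
  1+0+1 = 0 carry 1
  0+0+1 = 1
  1+0 = 1
  1+0 = 1
  0+0 = 0
  1+0 = 1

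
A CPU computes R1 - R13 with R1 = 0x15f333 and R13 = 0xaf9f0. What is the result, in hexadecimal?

Subtract column by column in base 16:
  3-0 → 3
  3-f → 4 (borrow)
  3-9-1 → 9 (borrow)
  f-f-1 → f (borrow)
  5-a-1 → a (borrow)
  1-0-1 → 0

0xaf943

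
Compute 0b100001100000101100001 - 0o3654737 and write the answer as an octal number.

0o263602

0b100001100000101100001 = 0o4140541 in octal.
Subtract column by column in base 8:
  1-7 → 2 (borrow)
  4-3-1 → 0
  5-7 → 6 (borrow)
  0-4-1 → 3 (borrow)
  4-5-1 → 6 (borrow)
  1-6-1 → 2 (borrow)
  4-3-1 → 0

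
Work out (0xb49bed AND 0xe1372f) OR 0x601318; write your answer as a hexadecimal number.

0xe0133d

0xb49bed AND 0xe1372f = 0xa0132d.
Then OR with 0x601318.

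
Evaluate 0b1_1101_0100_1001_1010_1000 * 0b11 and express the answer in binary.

Multiply each base-2 digit by 3, carrying:
  0×3 = 0 → write 0
  0×3 = 0 → write 0
  0×3 = 0 → write 0
  1×3 = 3 → write 1 carry 1
  0×3+1 = 1 → write 1
  1×3 = 3 → write 1 carry 1
  0×3+1 = 1 → write 1
  1×3 = 3 → write 1 carry 1
  1×3+1 = 4 → write 0 carry 2
  0×3+2 = 2 → write 0 carry 1
  0×3+1 = 1 → write 1
  1×3 = 3 → write 1 carry 1
  0×3+1 = 1 → write 1
  0×3 = 0 → write 0
  1×3 = 3 → write 1 carry 1
  0×3+1 = 1 → write 1
  1×3 = 3 → write 1 carry 1
  0×3+1 = 1 → write 1
  1×3 = 3 → write 1 carry 1
  1×3+1 = 4 → write 0 carry 2
  1×3+2 = 5 → write 1 carry 2
  remaining carry: 10

0b10101111101110011111000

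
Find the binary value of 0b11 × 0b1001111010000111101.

Multiply each base-2 digit by 3, carrying:
  1×3 = 3 → write 1 carry 1
  0×3+1 = 1 → write 1
  1×3 = 3 → write 1 carry 1
  1×3+1 = 4 → write 0 carry 2
  1×3+2 = 5 → write 1 carry 2
  1×3+2 = 5 → write 1 carry 2
  0×3+2 = 2 → write 0 carry 1
  0×3+1 = 1 → write 1
  0×3 = 0 → write 0
  0×3 = 0 → write 0
  1×3 = 3 → write 1 carry 1
  0×3+1 = 1 → write 1
  1×3 = 3 → write 1 carry 1
  1×3+1 = 4 → write 0 carry 2
  1×3+2 = 5 → write 1 carry 2
  1×3+2 = 5 → write 1 carry 2
  0×3+2 = 2 → write 0 carry 1
  0×3+1 = 1 → write 1
  1×3 = 3 → write 1 carry 1
  remaining carry: 1

0b11101101110010110111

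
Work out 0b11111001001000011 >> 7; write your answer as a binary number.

0b1111100100

Right shift by 7: drop the 7 least-significant bits.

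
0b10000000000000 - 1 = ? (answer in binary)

0b1111111111111

The trailing 13 digits are 0, so subtracting 1 borrows through: they become 1 and the next digit up decrements.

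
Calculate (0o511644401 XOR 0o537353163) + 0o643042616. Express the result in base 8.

First 0o511644401 XOR 0o537353163 = 0o026517562.
Add column by column in base 8, right to left:
  2+6 = 0 carry 1
  6+1+1 = 0 carry 1
  5+6+1 = 4 carry 1
  7+2+1 = 2 carry 1
  1+4+1 = 6
  5+0 = 5
  6+3 = 1 carry 1
  2+4+1 = 7
  0+6 = 6

0o671562400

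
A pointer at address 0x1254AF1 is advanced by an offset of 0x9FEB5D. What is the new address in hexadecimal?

0x1C5364E

Add column by column in base 16, right to left:
  1+D = E
  F+5 = 4 carry 1
  A+B+1 = 6 carry 1
  4+E+1 = 3 carry 1
  5+F+1 = 5 carry 1
  2+9+1 = C
  1+0 = 1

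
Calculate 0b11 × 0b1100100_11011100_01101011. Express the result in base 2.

Multiply each base-2 digit by 3, carrying:
  1×3 = 3 → write 1 carry 1
  1×3+1 = 4 → write 0 carry 2
  0×3+2 = 2 → write 0 carry 1
  1×3+1 = 4 → write 0 carry 2
  0×3+2 = 2 → write 0 carry 1
  1×3+1 = 4 → write 0 carry 2
  1×3+2 = 5 → write 1 carry 2
  0×3+2 = 2 → write 0 carry 1
  0×3+1 = 1 → write 1
  0×3 = 0 → write 0
  1×3 = 3 → write 1 carry 1
  1×3+1 = 4 → write 0 carry 2
  1×3+2 = 5 → write 1 carry 2
  0×3+2 = 2 → write 0 carry 1
  1×3+1 = 4 → write 0 carry 2
  1×3+2 = 5 → write 1 carry 2
  0×3+2 = 2 → write 0 carry 1
  0×3+1 = 1 → write 1
  1×3 = 3 → write 1 carry 1
  0×3+1 = 1 → write 1
  0×3 = 0 → write 0
  1×3 = 3 → write 1 carry 1
  1×3+1 = 4 → write 0 carry 2
  remaining carry: 10

0b1001011101001010101000001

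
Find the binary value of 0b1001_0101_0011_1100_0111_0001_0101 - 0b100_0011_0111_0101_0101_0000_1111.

0b101000111000111001000000110

Subtract column by column in base 2:
  1-1 → 0
  0-1 → 1 (borrow)
  1-1-1 → 1 (borrow)
  0-1-1 → 0 (borrow)
  1-0-1 → 0
  0-0 → 0
  0-0 → 0
  0-0 → 0
  1-1 → 0
  1-0 → 1
  1-1 → 0
  0-0 → 0
  0-1 → 1 (borrow)
  0-0-1 → 1 (borrow)
  1-1-1 → 1 (borrow)
  1-0-1 → 0
  1-1 → 0
  1-1 → 0
  0-1 → 1 (borrow)
  0-0-1 → 1 (borrow)
  1-1-1 → 1 (borrow)
  0-1-1 → 0 (borrow)
  1-0-1 → 0
  0-0 → 0
  1-0 → 1
  0-0 → 0
  0-1 → 1 (borrow)
  1-0-1 → 0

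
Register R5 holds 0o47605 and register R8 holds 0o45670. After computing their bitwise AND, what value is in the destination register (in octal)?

0o45600

AND each oct digit independently (no carries):
  4&4=4, 7&5=5, 6&6=6, 0&7=0, 5&0=0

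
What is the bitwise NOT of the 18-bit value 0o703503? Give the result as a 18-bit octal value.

0o074274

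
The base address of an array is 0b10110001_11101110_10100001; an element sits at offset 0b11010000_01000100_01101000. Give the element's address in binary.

0b1100000100011001100001001

Add column by column in base 2, right to left:
  1+0 = 1
  0+0 = 0
  0+0 = 0
  0+1 = 1
  0+0 = 0
  1+1 = 0 carry 1
  0+1+1 = 0 carry 1
  1+0+1 = 0 carry 1
  0+0+1 = 1
  1+0 = 1
  1+1 = 0 carry 1
  1+0+1 = 0 carry 1
  0+0+1 = 1
  1+0 = 1
  1+1 = 0 carry 1
  1+0+1 = 0 carry 1
  1+0+1 = 0 carry 1
  0+0+1 = 1
  0+0 = 0
  0+0 = 0
  1+1 = 0 carry 1
  1+0+1 = 0 carry 1
  0+1+1 = 0 carry 1
  1+1+1 = 1 carry 1
  final carry 1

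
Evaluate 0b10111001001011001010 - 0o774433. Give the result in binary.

0o774433 = 0b111111100100011011 in binary.
Subtract column by column in base 2:
  0-1 → 1 (borrow)
  1-1-1 → 1 (borrow)
  0-0-1 → 1 (borrow)
  1-1-1 → 1 (borrow)
  0-1-1 → 0 (borrow)
  0-0-1 → 1 (borrow)
  1-0-1 → 0
  1-0 → 1
  0-1 → 1 (borrow)
  1-0-1 → 0
  0-0 → 0
  0-1 → 1 (borrow)
  1-1-1 → 1 (borrow)
  0-1-1 → 0 (borrow)
  0-1-1 → 0 (borrow)
  1-1-1 → 1 (borrow)
  1-1-1 → 1 (borrow)
  1-1-1 → 1 (borrow)
  0-0-1 → 1 (borrow)
  1-0-1 → 0

0b1111001100110101111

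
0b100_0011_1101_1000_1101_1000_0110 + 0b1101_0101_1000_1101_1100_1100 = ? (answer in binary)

Add column by column in base 2, right to left:
  0+0 = 0
  1+0 = 1
  1+1 = 0 carry 1
  0+1+1 = 0 carry 1
  0+0+1 = 1
  0+0 = 0
  0+1 = 1
  1+1 = 0 carry 1
  1+1+1 = 1 carry 1
  0+0+1 = 1
  1+1 = 0 carry 1
  1+1+1 = 1 carry 1
  0+0+1 = 1
  0+0 = 0
  0+0 = 0
  1+1 = 0 carry 1
  1+1+1 = 1 carry 1
  0+0+1 = 1
  1+1 = 0 carry 1
  1+0+1 = 0 carry 1
  1+1+1 = 1 carry 1
  1+0+1 = 0 carry 1
  0+1+1 = 0 carry 1
  0+1+1 = 0 carry 1
  0+0+1 = 1
  0+0 = 0
  1+0 = 1

0b101000100110001101101010010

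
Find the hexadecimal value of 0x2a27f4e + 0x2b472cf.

Add column by column in base 16, right to left:
  e+f = d carry 1
  4+c+1 = 1 carry 1
  f+2+1 = 2 carry 1
  7+7+1 = f
  2+4 = 6
  a+b = 5 carry 1
  2+2+1 = 5

0x556f21d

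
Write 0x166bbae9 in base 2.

Expand each hex digit to 4 bits: 1=0001 6=0110 6=0110 b=1011 b=1011 a=1010 e=1110 9=1001.

0b10110011010111011101011101001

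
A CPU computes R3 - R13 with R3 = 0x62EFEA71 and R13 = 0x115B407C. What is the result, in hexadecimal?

0x5194A9F5

Subtract column by column in base 16:
  1-C → 5 (borrow)
  7-7-1 → F (borrow)
  A-0-1 → 9
  E-4 → A
  F-B → 4
  E-5 → 9
  2-1 → 1
  6-1 → 5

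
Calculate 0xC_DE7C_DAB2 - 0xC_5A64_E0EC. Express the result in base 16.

Subtract column by column in base 16:
  2-C → 6 (borrow)
  B-E-1 → C (borrow)
  A-0-1 → 9
  D-E → F (borrow)
  C-4-1 → 7
  7-6 → 1
  E-A → 4
  D-5 → 8
  C-C → 0

0x8417F9C6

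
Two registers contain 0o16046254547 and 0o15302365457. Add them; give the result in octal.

Add column by column in base 8, right to left:
  7+7 = 6 carry 1
  4+5+1 = 2 carry 1
  5+4+1 = 2 carry 1
  4+5+1 = 2 carry 1
  5+6+1 = 4 carry 1
  2+3+1 = 6
  6+2 = 0 carry 1
  4+0+1 = 5
  0+3 = 3
  6+5 = 3 carry 1
  1+1+1 = 3

0o33350642226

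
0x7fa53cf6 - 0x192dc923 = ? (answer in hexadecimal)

0x667773d3

Subtract column by column in base 16:
  6-3 → 3
  f-2 → d
  c-9 → 3
  3-c → 7 (borrow)
  5-d-1 → 7 (borrow)
  a-2-1 → 7
  f-9 → 6
  7-1 → 6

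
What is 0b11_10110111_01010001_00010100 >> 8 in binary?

0b111011011101010001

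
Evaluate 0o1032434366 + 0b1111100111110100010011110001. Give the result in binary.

0o1032434366 = 0b1000011010100011100011110110 in binary.
Add column by column in base 2, right to left:
  0+1 = 1
  1+0 = 1
  1+0 = 1
  0+0 = 0
  1+1 = 0 carry 1
  1+1+1 = 1 carry 1
  1+1+1 = 1 carry 1
  1+1+1 = 1 carry 1
  0+0+1 = 1
  0+0 = 0
  0+1 = 1
  1+0 = 1
  1+0 = 1
  1+0 = 1
  0+1 = 1
  0+0 = 0
  0+1 = 1
  1+1 = 0 carry 1
  0+1+1 = 0 carry 1
  1+1+1 = 1 carry 1
  0+1+1 = 0 carry 1
  1+0+1 = 0 carry 1
  1+0+1 = 0 carry 1
  0+1+1 = 0 carry 1
  0+1+1 = 0 carry 1
  0+1+1 = 0 carry 1
  0+1+1 = 0 carry 1
  1+1+1 = 1 carry 1
  final carry 1

0b11000000010010111110111100111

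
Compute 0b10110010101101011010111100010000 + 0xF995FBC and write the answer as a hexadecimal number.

0b10110010101101011010111100010000 = 0xB2B5AF10 in hexadecimal.
Add column by column in base 16, right to left:
  0+C = C
  1+B = C
  F+F = E carry 1
  A+5+1 = 0 carry 1
  5+9+1 = F
  B+9 = 4 carry 1
  2+F+1 = 2 carry 1
  B+0+1 = C

0xC24F0ECC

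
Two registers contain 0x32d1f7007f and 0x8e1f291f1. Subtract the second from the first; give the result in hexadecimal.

Subtract column by column in base 16:
  f-1 → e
  7-f → 8 (borrow)
  0-1-1 → e (borrow)
  0-9-1 → 6 (borrow)
  7-2-1 → 4
  f-f → 0
  1-1 → 0
  d-e → f (borrow)
  2-8-1 → 9 (borrow)
  3-0-1 → 2

0x29f0046e8e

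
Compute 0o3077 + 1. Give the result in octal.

0o3100

The trailing 2 digits are 7 (max in base 8), so adding 1 cascades: they roll to 0 and the next digit up increments.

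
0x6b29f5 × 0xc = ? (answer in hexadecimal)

Multiply each base-16 digit by 12, carrying:
  5×12 = 60 → write c carry 3
  f×12+3 = 183 → write 7 carry 11
  9×12+11 = 119 → write 7 carry 7
  2×12+7 = 31 → write f carry 1
  b×12+1 = 133 → write 5 carry 8
  6×12+8 = 80 → write 0 carry 5
  remaining carry: 5

0x505f77c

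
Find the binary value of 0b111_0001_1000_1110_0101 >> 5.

0b11100011000111

Right shift by 5: drop the 5 least-significant bits.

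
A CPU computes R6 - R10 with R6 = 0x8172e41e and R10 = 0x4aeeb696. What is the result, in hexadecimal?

Subtract column by column in base 16:
  e-6 → 8
  1-9 → 8 (borrow)
  4-6-1 → d (borrow)
  e-b-1 → 2
  2-e → 4 (borrow)
  7-e-1 → 8 (borrow)
  1-a-1 → 6 (borrow)
  8-4-1 → 3

0x36842d88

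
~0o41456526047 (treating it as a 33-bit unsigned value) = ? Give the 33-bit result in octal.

Each oct digit d becomes 7−d:
  4→3, 1→6, 4→3, 5→2, 6→1, 5→2, 2→5, 6→1, 0→7, 4→3, 7→0

0o36321251730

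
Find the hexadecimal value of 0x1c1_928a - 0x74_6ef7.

Subtract column by column in base 16:
  a-7 → 3
  8-f → 9 (borrow)
  2-e-1 → 3 (borrow)
  9-6-1 → 2
  1-4 → d (borrow)
  c-7-1 → 4
  1-0 → 1

0x14d2393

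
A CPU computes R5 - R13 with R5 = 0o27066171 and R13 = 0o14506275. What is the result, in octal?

Subtract column by column in base 8:
  1-5 → 4 (borrow)
  7-7-1 → 7 (borrow)
  1-2-1 → 6 (borrow)
  6-6-1 → 7 (borrow)
  6-0-1 → 5
  0-5 → 3 (borrow)
  7-4-1 → 2
  2-1 → 1

0o12357674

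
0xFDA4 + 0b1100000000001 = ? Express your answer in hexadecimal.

0b1100000000001 = 0x1801 in hexadecimal.
Add column by column in base 16, right to left:
  4+1 = 5
  A+0 = A
  D+8 = 5 carry 1
  F+1+1 = 1 carry 1
  final carry 1

0x115A5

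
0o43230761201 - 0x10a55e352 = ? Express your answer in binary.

0b10000000011011111111100101111

0o43230761201 = 0b100011010011000111110001010000001 in binary.
0x10a55e352 = 0b100001010010101011110001101010010 in binary.
Subtract column by column in base 2:
  1-0 → 1
  0-1 → 1 (borrow)
  0-0-1 → 1 (borrow)
  0-0-1 → 1 (borrow)
  0-1-1 → 0 (borrow)
  0-0-1 → 1 (borrow)
  0-1-1 → 0 (borrow)
  1-0-1 → 0
  0-1 → 1 (borrow)
  1-1-1 → 1 (borrow)
  0-0-1 → 1 (borrow)
  0-0-1 → 1 (borrow)
  0-0-1 → 1 (borrow)
  1-1-1 → 1 (borrow)
  1-1-1 → 1 (borrow)
  1-1-1 → 1 (borrow)
  1-1-1 → 1 (borrow)
  1-0-1 → 0
  0-1 → 1 (borrow)
  0-0-1 → 1 (borrow)
  0-1-1 → 0 (borrow)
  1-0-1 → 0
  1-1 → 0
  0-0 → 0
  0-0 → 0
  1-1 → 0
  0-0 → 0
  1-1 → 0
  1-0 → 1
  0-0 → 0
  0-0 → 0
  0-0 → 0
  1-1 → 0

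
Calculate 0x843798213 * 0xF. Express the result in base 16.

Multiply each base-16 digit by 15, carrying:
  3×15 = 45 → write D carry 2
  1×15+2 = 17 → write 1 carry 1
  2×15+1 = 31 → write F carry 1
  8×15+1 = 121 → write 9 carry 7
  9×15+7 = 142 → write E carry 8
  7×15+8 = 113 → write 1 carry 7
  3×15+7 = 52 → write 4 carry 3
  4×15+3 = 63 → write F carry 3
  8×15+3 = 123 → write B carry 7
  remaining carry: 7

0x7BF41E9F1D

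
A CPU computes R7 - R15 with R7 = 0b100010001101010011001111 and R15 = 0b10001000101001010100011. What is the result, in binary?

Subtract column by column in base 2:
  1-1 → 0
  1-1 → 0
  1-0 → 1
  1-0 → 1
  0-0 → 0
  0-1 → 1 (borrow)
  1-0-1 → 0
  1-1 → 0
  0-0 → 0
  0-1 → 1 (borrow)
  1-0-1 → 0
  0-0 → 0
  1-1 → 0
  0-0 → 0
  1-1 → 0
  1-0 → 1
  0-0 → 0
  0-0 → 0
  0-1 → 1 (borrow)
  1-0-1 → 0
  0-0 → 0
  0-0 → 0
  0-1 → 1 (borrow)
  1-0-1 → 0

0b10001001000001000101100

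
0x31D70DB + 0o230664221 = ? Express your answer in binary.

0b101100000001101100101101100

0x31D70DB = 0b11000111010111000011011011 in binary.
0o230664221 = 0b10011000110110100010010001 in binary.
Add column by column in base 2, right to left:
  1+1 = 0 carry 1
  1+0+1 = 0 carry 1
  0+0+1 = 1
  1+0 = 1
  1+1 = 0 carry 1
  0+0+1 = 1
  1+0 = 1
  1+1 = 0 carry 1
  0+0+1 = 1
  0+0 = 0
  0+0 = 0
  0+1 = 1
  1+0 = 1
  1+1 = 0 carry 1
  1+1+1 = 1 carry 1
  0+0+1 = 1
  1+1 = 0 carry 1
  0+1+1 = 0 carry 1
  1+0+1 = 0 carry 1
  1+0+1 = 0 carry 1
  1+0+1 = 0 carry 1
  0+1+1 = 0 carry 1
  0+1+1 = 0 carry 1
  0+0+1 = 1
  1+0 = 1
  1+1 = 0 carry 1
  final carry 1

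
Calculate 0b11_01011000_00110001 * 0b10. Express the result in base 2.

Multiply each base-2 digit by 2, carrying:
  1×2 = 2 → write 0 carry 1
  0×2+1 = 1 → write 1
  0×2 = 0 → write 0
  0×2 = 0 → write 0
  1×2 = 2 → write 0 carry 1
  1×2+1 = 3 → write 1 carry 1
  0×2+1 = 1 → write 1
  0×2 = 0 → write 0
  0×2 = 0 → write 0
  0×2 = 0 → write 0
  0×2 = 0 → write 0
  1×2 = 2 → write 0 carry 1
  1×2+1 = 3 → write 1 carry 1
  0×2+1 = 1 → write 1
  1×2 = 2 → write 0 carry 1
  0×2+1 = 1 → write 1
  1×2 = 2 → write 0 carry 1
  1×2+1 = 3 → write 1 carry 1
  remaining carry: 1

0b1101011000001100010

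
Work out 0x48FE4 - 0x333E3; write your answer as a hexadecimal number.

Subtract column by column in base 16:
  4-3 → 1
  E-E → 0
  F-3 → C
  8-3 → 5
  4-3 → 1

0x15C01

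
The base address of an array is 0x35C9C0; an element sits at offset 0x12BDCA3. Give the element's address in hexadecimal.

0x161A663

Add column by column in base 16, right to left:
  0+3 = 3
  C+A = 6 carry 1
  9+C+1 = 6 carry 1
  C+D+1 = A carry 1
  5+B+1 = 1 carry 1
  3+2+1 = 6
  0+1 = 1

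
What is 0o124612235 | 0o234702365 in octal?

0o334712375

OR each oct digit independently (no carries):
  1|2=3, 2|3=3, 4|4=4, 6|7=7, 1|0=1, 2|2=2, 2|3=3, 3|6=7, 5|5=5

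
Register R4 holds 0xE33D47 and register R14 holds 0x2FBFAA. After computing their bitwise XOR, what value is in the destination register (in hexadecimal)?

XOR each hex digit independently (no carries):
  E^2=C, 3^F=C, 3^B=8, D^F=2, 4^A=E, 7^A=D

0xCC82ED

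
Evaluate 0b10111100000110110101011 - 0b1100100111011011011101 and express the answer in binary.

0b1010111001011011001110

Subtract column by column in base 2:
  1-1 → 0
  1-0 → 1
  0-1 → 1 (borrow)
  1-1-1 → 1 (borrow)
  0-1-1 → 0 (borrow)
  1-0-1 → 0
  0-1 → 1 (borrow)
  1-1-1 → 1 (borrow)
  1-0-1 → 0
  0-1 → 1 (borrow)
  1-1-1 → 1 (borrow)
  1-0-1 → 0
  0-1 → 1 (borrow)
  0-1-1 → 0 (borrow)
  0-1-1 → 0 (borrow)
  0-0-1 → 1 (borrow)
  0-0-1 → 1 (borrow)
  1-1-1 → 1 (borrow)
  1-0-1 → 0
  1-0 → 1
  1-1 → 0
  0-1 → 1 (borrow)
  1-0-1 → 0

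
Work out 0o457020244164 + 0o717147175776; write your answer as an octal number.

0o1376167442162

Add column by column in base 8, right to left:
  4+6 = 2 carry 1
  6+7+1 = 6 carry 1
  1+7+1 = 1 carry 1
  4+5+1 = 2 carry 1
  4+7+1 = 4 carry 1
  2+1+1 = 4
  0+7 = 7
  2+4 = 6
  0+1 = 1
  7+7 = 6 carry 1
  5+1+1 = 7
  4+7 = 3 carry 1
  final carry 1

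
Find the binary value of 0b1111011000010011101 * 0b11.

Multiply each base-2 digit by 3, carrying:
  1×3 = 3 → write 1 carry 1
  0×3+1 = 1 → write 1
  1×3 = 3 → write 1 carry 1
  1×3+1 = 4 → write 0 carry 2
  1×3+2 = 5 → write 1 carry 2
  0×3+2 = 2 → write 0 carry 1
  0×3+1 = 1 → write 1
  1×3 = 3 → write 1 carry 1
  0×3+1 = 1 → write 1
  0×3 = 0 → write 0
  0×3 = 0 → write 0
  0×3 = 0 → write 0
  1×3 = 3 → write 1 carry 1
  1×3+1 = 4 → write 0 carry 2
  0×3+2 = 2 → write 0 carry 1
  1×3+1 = 4 → write 0 carry 2
  1×3+2 = 5 → write 1 carry 2
  1×3+2 = 5 → write 1 carry 2
  1×3+2 = 5 → write 1 carry 2
  remaining carry: 10

0b101110001000111010111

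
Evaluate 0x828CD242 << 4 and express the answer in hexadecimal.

Shifting left by 4 bits = 1 hex digit: append 1 zero.

0x828CD2420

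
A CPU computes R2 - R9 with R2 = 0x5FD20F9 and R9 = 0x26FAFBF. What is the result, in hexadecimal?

Subtract column by column in base 16:
  9-F → A (borrow)
  F-B-1 → 3
  0-F → 1 (borrow)
  2-A-1 → 7 (borrow)
  D-F-1 → D (borrow)
  F-6-1 → 8
  5-2 → 3

0x38D713A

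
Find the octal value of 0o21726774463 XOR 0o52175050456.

0o73653724035

XOR each oct digit independently (no carries):
  2^5=7, 1^2=3, 7^1=6, 2^7=5, 6^5=3, 7^0=7, 7^5=2, 4^0=4, 4^4=0, 6^5=3, 3^6=5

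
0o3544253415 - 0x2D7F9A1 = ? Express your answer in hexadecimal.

0x1AB95D6C

0o3544253415 = 0x1D91570D in hexadecimal.
Subtract column by column in base 16:
  D-1 → C
  0-A → 6 (borrow)
  7-9-1 → D (borrow)
  5-F-1 → 5 (borrow)
  1-7-1 → 9 (borrow)
  9-D-1 → B (borrow)
  D-2-1 → A
  1-0 → 1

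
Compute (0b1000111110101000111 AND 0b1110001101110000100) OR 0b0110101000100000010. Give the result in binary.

0b1110101100100000110

0b1000111110101000111 AND 0b1110001101110000100 = 0b1000001100100000100.
Then OR with 0b0110101000100000010.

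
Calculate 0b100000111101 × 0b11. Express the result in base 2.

Multiply each base-2 digit by 3, carrying:
  1×3 = 3 → write 1 carry 1
  0×3+1 = 1 → write 1
  1×3 = 3 → write 1 carry 1
  1×3+1 = 4 → write 0 carry 2
  1×3+2 = 5 → write 1 carry 2
  1×3+2 = 5 → write 1 carry 2
  0×3+2 = 2 → write 0 carry 1
  0×3+1 = 1 → write 1
  0×3 = 0 → write 0
  0×3 = 0 → write 0
  0×3 = 0 → write 0
  1×3 = 3 → write 1 carry 1
  remaining carry: 1

0b1100010110111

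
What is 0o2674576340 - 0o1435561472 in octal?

0o1237014646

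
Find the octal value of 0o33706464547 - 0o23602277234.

Subtract column by column in base 8:
  7-4 → 3
  4-3 → 1
  5-2 → 3
  4-7 → 5 (borrow)
  6-7-1 → 6 (borrow)
  4-2-1 → 1
  6-2 → 4
  0-0 → 0
  7-6 → 1
  3-3 → 0
  3-2 → 1

0o10104165313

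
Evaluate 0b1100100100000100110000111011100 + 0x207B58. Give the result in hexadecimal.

0x64A2DD34

0b1100100100000100110000111011100 = 0x648261DC in hexadecimal.
Add column by column in base 16, right to left:
  C+8 = 4 carry 1
  D+5+1 = 3 carry 1
  1+B+1 = D
  6+7 = D
  2+0 = 2
  8+2 = A
  4+0 = 4
  6+0 = 6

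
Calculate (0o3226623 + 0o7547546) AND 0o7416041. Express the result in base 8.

Add column by column in base 8, right to left:
  3+6 = 1 carry 1
  2+4+1 = 7
  6+5 = 3 carry 1
  6+7+1 = 6 carry 1
  2+4+1 = 7
  2+5 = 7
  3+7 = 2 carry 1
  final carry 1
Sum = 0o12776371; now AND with 0o7416041:
  1&0=0, 2&7=2, 7&4=4, 7&1=1, 6&6=6, 3&0=0, 7&4=4, 1&1=1

0o2416041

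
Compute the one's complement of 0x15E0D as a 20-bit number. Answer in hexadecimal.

0xEA1F2

Each hex digit d becomes F−d:
  1→E, 5→A, E→1, 0→F, D→2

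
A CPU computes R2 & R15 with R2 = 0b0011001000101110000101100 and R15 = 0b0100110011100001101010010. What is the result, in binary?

0b0000000000100000000000000

AND bit by bit (1 only where both bits are 1):
  0011001000101110000101100
& 0100110011100001101010010
= 0000000000100000000000000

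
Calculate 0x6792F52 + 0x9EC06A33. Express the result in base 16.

Add column by column in base 16, right to left:
  2+3 = 5
  5+3 = 8
  F+A = 9 carry 1
  2+6+1 = 9
  9+0 = 9
  7+C = 3 carry 1
  6+E+1 = 5 carry 1
  0+9+1 = A

0xA5399985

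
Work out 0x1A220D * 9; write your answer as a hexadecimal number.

Multiply each base-16 digit by 9, carrying:
  D×9 = 117 → write 5 carry 7
  0×9+7 = 7 → write 7
  2×9 = 18 → write 2 carry 1
  2×9+1 = 19 → write 3 carry 1
  A×9+1 = 91 → write B carry 5
  1×9+5 = 14 → write E

0xEB3275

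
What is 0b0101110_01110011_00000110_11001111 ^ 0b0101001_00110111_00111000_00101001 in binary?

XOR bit by bit (1 where the bits differ):
  0101110011100110000011011001111
^ 0101001001101110011100000101001
= 0000111010001000011111011100110

0b0000111010001000011111011100110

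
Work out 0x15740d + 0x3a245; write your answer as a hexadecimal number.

0x191652

Add column by column in base 16, right to left:
  d+5 = 2 carry 1
  0+4+1 = 5
  4+2 = 6
  7+a = 1 carry 1
  5+3+1 = 9
  1+0 = 1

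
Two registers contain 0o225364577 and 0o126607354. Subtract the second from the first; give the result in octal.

Subtract column by column in base 8:
  7-4 → 3
  7-5 → 2
  5-3 → 2
  4-7 → 5 (borrow)
  6-0-1 → 5
  3-6 → 5 (borrow)
  5-6-1 → 6 (borrow)
  2-2-1 → 7 (borrow)
  2-1-1 → 0

0o76555223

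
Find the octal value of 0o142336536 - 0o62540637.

0o57575677

Subtract column by column in base 8:
  6-7 → 7 (borrow)
  3-3-1 → 7 (borrow)
  5-6-1 → 6 (borrow)
  6-0-1 → 5
  3-4 → 7 (borrow)
  3-5-1 → 5 (borrow)
  2-2-1 → 7 (borrow)
  4-6-1 → 5 (borrow)
  1-0-1 → 0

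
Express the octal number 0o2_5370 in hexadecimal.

Each octal digit is 3 bits: 2=010 5=101 3=011 7=111 0=000.
Group the bits into nibbles: 0010 1010 1111 1000 → 2AF8.

0x2AF8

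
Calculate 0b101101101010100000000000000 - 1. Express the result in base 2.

0b101101101010011111111111111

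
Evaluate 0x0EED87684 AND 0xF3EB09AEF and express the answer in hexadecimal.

0x02E901284

AND each hex digit independently (no carries):
  0&F=0, E&3=2, E&E=E, D&B=9, 8&0=0, 7&9=1, 6&A=2, 8&E=8, 4&F=4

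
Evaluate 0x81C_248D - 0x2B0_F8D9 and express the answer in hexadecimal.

Subtract column by column in base 16:
  D-9 → 4
  8-D → B (borrow)
  4-8-1 → B (borrow)
  2-F-1 → 2 (borrow)
  C-0-1 → B
  1-B → 6 (borrow)
  8-2-1 → 5

0x56B2BB4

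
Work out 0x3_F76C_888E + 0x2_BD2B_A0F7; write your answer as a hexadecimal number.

0x6B4982985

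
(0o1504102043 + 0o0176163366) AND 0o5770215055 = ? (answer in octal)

Add column by column in base 8, right to left:
  3+6 = 1 carry 1
  4+6+1 = 3 carry 1
  0+3+1 = 4
  2+3 = 5
  0+6 = 6
  1+1 = 2
  4+6 = 2 carry 1
  0+7+1 = 0 carry 1
  5+1+1 = 7
  1+0 = 1
Sum = 0o1702265431; now AND with 0o5770215055:
  1&5=1, 7&7=7, 0&7=0, 2&0=0, 2&2=2, 6&1=0, 5&5=5, 4&0=0, 3&5=1, 1&5=1

0o1700205011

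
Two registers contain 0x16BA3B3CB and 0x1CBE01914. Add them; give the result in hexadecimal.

0x33783CCDF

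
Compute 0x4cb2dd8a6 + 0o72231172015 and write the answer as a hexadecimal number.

0x69d92ccb3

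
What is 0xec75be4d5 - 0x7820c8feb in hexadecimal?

Subtract column by column in base 16:
  5-b → a (borrow)
  d-e-1 → e (borrow)
  4-f-1 → 4 (borrow)
  e-8-1 → 5
  b-c → f (borrow)
  5-0-1 → 4
  7-2 → 5
  c-8 → 4
  e-7 → 7

0x7454f54ea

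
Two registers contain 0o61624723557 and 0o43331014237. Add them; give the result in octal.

Add column by column in base 8, right to left:
  7+7 = 6 carry 1
  5+3+1 = 1 carry 1
  5+2+1 = 0 carry 1
  3+4+1 = 0 carry 1
  2+1+1 = 4
  7+0 = 7
  4+1 = 5
  2+3 = 5
  6+3 = 1 carry 1
  1+3+1 = 5
  6+4 = 2 carry 1
  final carry 1

0o125155740016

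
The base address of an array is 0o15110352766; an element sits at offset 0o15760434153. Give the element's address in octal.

0o33071007141

Add column by column in base 8, right to left:
  6+3 = 1 carry 1
  6+5+1 = 4 carry 1
  7+1+1 = 1 carry 1
  2+4+1 = 7
  5+3 = 0 carry 1
  3+4+1 = 0 carry 1
  0+0+1 = 1
  1+6 = 7
  1+7 = 0 carry 1
  5+5+1 = 3 carry 1
  1+1+1 = 3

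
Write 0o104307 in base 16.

Each octal digit is 3 bits: 1=001 0=000 4=100 3=011 0=000 7=111.
Group the bits into nibbles: 1000 1000 1100 0111 → 88C7.

0x88C7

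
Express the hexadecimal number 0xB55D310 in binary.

Expand each hex digit to 4 bits: B=1011 5=0101 5=0101 D=1101 3=0011 1=0001 0=0000.

0b1011010101011101001100010000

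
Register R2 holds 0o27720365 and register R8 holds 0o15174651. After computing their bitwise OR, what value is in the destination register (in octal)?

0o37774775

OR each oct digit independently (no carries):
  2|1=3, 7|5=7, 7|1=7, 2|7=7, 0|4=4, 3|6=7, 6|5=7, 5|1=5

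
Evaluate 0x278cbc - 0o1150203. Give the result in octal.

0o10536071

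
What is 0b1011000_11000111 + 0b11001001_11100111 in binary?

0b10010001010101110

Add column by column in base 2, right to left:
  1+1 = 0 carry 1
  1+1+1 = 1 carry 1
  1+1+1 = 1 carry 1
  0+0+1 = 1
  0+0 = 0
  0+1 = 1
  1+1 = 0 carry 1
  1+1+1 = 1 carry 1
  0+1+1 = 0 carry 1
  0+0+1 = 1
  0+0 = 0
  1+1 = 0 carry 1
  1+0+1 = 0 carry 1
  0+0+1 = 1
  1+1 = 0 carry 1
  0+1+1 = 0 carry 1
  final carry 1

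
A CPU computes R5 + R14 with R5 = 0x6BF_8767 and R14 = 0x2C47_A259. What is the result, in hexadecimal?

Add column by column in base 16, right to left:
  7+9 = 0 carry 1
  6+5+1 = C
  7+2 = 9
  8+A = 2 carry 1
  F+7+1 = 7 carry 1
  B+4+1 = 0 carry 1
  6+C+1 = 3 carry 1
  0+2+1 = 3

0x330729C0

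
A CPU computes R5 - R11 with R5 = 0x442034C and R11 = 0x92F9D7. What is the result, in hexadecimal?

Subtract column by column in base 16:
  C-7 → 5
  4-D → 7 (borrow)
  3-9-1 → 9 (borrow)
  0-F-1 → 0 (borrow)
  2-2-1 → F (borrow)
  4-9-1 → A (borrow)
  4-0-1 → 3

0x3AF0975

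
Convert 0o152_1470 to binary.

0b1101010001100111000

Each octal digit is 3 bits: 1=001 5=101 2=010 1=001 4=100 7=111 0=000.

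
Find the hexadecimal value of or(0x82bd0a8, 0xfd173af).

OR each hex digit independently (no carries):
  8|f=f, 2|d=f, b|1=b, d|7=f, 0|3=3, a|a=a, 8|f=f

0xffbf3af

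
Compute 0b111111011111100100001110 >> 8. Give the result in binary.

Right shift by 8: drop the 8 least-significant bits.

0b1111110111111001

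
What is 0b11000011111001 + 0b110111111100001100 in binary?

0b111011000000000101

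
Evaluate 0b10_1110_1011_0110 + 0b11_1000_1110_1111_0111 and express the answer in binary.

0b111011110110101101

Add column by column in base 2, right to left:
  0+1 = 1
  1+1 = 0 carry 1
  1+1+1 = 1 carry 1
  0+0+1 = 1
  1+1 = 0 carry 1
  1+1+1 = 1 carry 1
  0+1+1 = 0 carry 1
  1+1+1 = 1 carry 1
  0+0+1 = 1
  1+1 = 0 carry 1
  1+1+1 = 1 carry 1
  1+1+1 = 1 carry 1
  0+0+1 = 1
  1+0 = 1
  0+0 = 0
  0+1 = 1
  0+1 = 1
  0+1 = 1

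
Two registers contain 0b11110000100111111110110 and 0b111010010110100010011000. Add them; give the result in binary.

0b1011000011011100010001110

Add column by column in base 2, right to left:
  0+0 = 0
  1+0 = 1
  1+0 = 1
  0+1 = 1
  1+1 = 0 carry 1
  1+0+1 = 0 carry 1
  1+0+1 = 0 carry 1
  1+1+1 = 1 carry 1
  1+0+1 = 0 carry 1
  1+0+1 = 0 carry 1
  1+0+1 = 0 carry 1
  1+1+1 = 1 carry 1
  0+0+1 = 1
  0+1 = 1
  1+1 = 0 carry 1
  0+0+1 = 1
  0+1 = 1
  0+0 = 0
  0+0 = 0
  1+1 = 0 carry 1
  1+0+1 = 0 carry 1
  1+1+1 = 1 carry 1
  1+1+1 = 1 carry 1
  0+1+1 = 0 carry 1
  final carry 1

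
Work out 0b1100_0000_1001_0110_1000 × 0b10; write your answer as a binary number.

0b110000001001011010000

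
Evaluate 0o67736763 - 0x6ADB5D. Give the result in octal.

0x6ADB5D = 0o32555535 in octal.
Subtract column by column in base 8:
  3-5 → 6 (borrow)
  6-3-1 → 2
  7-5 → 2
  6-5 → 1
  3-5 → 6 (borrow)
  7-5-1 → 1
  7-2 → 5
  6-3 → 3

0o35161226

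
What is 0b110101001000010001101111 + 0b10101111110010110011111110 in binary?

Add column by column in base 2, right to left:
  1+0 = 1
  1+1 = 0 carry 1
  1+1+1 = 1 carry 1
  1+1+1 = 1 carry 1
  0+1+1 = 0 carry 1
  1+1+1 = 1 carry 1
  1+1+1 = 1 carry 1
  0+1+1 = 0 carry 1
  0+0+1 = 1
  0+0 = 0
  1+1 = 0 carry 1
  0+1+1 = 0 carry 1
  0+0+1 = 1
  0+1 = 1
  0+0 = 0
  1+0 = 1
  0+1 = 1
  0+1 = 1
  1+1 = 0 carry 1
  0+1+1 = 0 carry 1
  1+1+1 = 1 carry 1
  0+1+1 = 0 carry 1
  1+0+1 = 0 carry 1
  1+1+1 = 1 carry 1
  0+0+1 = 1
  0+1 = 1

0b11100100111011000101101101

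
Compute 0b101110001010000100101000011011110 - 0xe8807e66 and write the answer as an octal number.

0o21060351170

0b101110001010000100101000011011110 = 0o56120450336 in octal.
0xe8807e66 = 0o35040077146 in octal.
Subtract column by column in base 8:
  6-6 → 0
  3-4 → 7 (borrow)
  3-1-1 → 1
  0-7 → 1 (borrow)
  5-7-1 → 5 (borrow)
  4-0-1 → 3
  0-0 → 0
  2-4 → 6 (borrow)
  1-0-1 → 0
  6-5 → 1
  5-3 → 2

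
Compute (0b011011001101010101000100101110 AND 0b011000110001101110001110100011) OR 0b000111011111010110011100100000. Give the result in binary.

0b11111011111010110011100100010

0b011011001101010101000100101110 AND 0b011000110001101110001110100011 = 0b011000000001000100000100100010.
Then OR with 0b000111011111010110011100100000.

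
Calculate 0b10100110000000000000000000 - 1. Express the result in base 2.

The trailing 19 digits are 0, so subtracting 1 borrows through: they become 1 and the next digit up decrements.

0b10100101111111111111111111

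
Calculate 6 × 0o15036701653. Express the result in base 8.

Multiply each base-8 digit by 6, carrying:
  3×6 = 18 → write 2 carry 2
  5×6+2 = 32 → write 0 carry 4
  6×6+4 = 40 → write 0 carry 5
  1×6+5 = 11 → write 3 carry 1
  0×6+1 = 1 → write 1
  7×6 = 42 → write 2 carry 5
  6×6+5 = 41 → write 1 carry 5
  3×6+5 = 23 → write 7 carry 2
  0×6+2 = 2 → write 2
  5×6 = 30 → write 6 carry 3
  1×6+3 = 9 → write 1 carry 1
  remaining carry: 1

0o116271213002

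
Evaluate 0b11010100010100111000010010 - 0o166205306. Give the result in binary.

0o166205306 = 0b1110110010000101011000110 in binary.
Subtract column by column in base 2:
  0-0 → 0
  1-1 → 0
  0-1 → 1 (borrow)
  0-0-1 → 1 (borrow)
  1-0-1 → 0
  0-0 → 0
  0-1 → 1 (borrow)
  0-1-1 → 0 (borrow)
  0-0-1 → 1 (borrow)
  1-1-1 → 1 (borrow)
  1-0-1 → 0
  1-1 → 0
  0-0 → 0
  0-0 → 0
  1-0 → 1
  0-0 → 0
  1-1 → 0
  0-0 → 0
  0-0 → 0
  0-1 → 1 (borrow)
  1-1-1 → 1 (borrow)
  0-0-1 → 1 (borrow)
  1-1-1 → 1 (borrow)
  0-1-1 → 0 (borrow)
  1-1-1 → 1 (borrow)
  1-0-1 → 0

0b1011110000100001101001100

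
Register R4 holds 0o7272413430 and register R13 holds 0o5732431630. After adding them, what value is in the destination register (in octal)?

0o15225045260

Add column by column in base 8, right to left:
  0+0 = 0
  3+3 = 6
  4+6 = 2 carry 1
  3+1+1 = 5
  1+3 = 4
  4+4 = 0 carry 1
  2+2+1 = 5
  7+3 = 2 carry 1
  2+7+1 = 2 carry 1
  7+5+1 = 5 carry 1
  final carry 1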